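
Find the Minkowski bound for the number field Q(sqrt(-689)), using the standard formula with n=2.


d = -689, d mod 4 = 3, so disc(K) = 4d = -2756; |disc(K)| = 2756
Imaginary quadratic field, so n = 2, s = r2 = 1, r1 = 0
M = (n!/n^n) * (4/pi)^s * sqrt(|disc(K)|) = (2!/2^2) * (4/pi)^1 * sqrt(2756)
= 0.5 * 1.273240 * 52.497619
= 33.4210

33.4210


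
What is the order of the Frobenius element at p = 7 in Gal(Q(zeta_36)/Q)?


The Frobenius at p in Gal(Q(zeta_n)/Q) = (Z/nZ)* is the class of p, so its order is ord_36(7), the smallest k >= 1 with 7^k = 1 mod 36.
n = 36 = 2^2 * 3^2, phi(36) = 12; the order divides phi(n).
Divisors of 12: 1, 2, 3, 4, 6, 12
Repeated squaring mod 36: 7^1 = 7, 7^2 = 13, 7^4 = 25, 7^8 = 13
Test divisors in increasing order:
  k=1: 7^1 = 7 mod 36
  k=2: 7^2 = 13 mod 36
  k=3: 7^3 = 13 * 7 = 19 mod 36
  k=4: 7^4 = 25 mod 36
  k=6: 7^6 = 25 * 13 = 1 mod 36  <- first divisor giving 1
Order = 6

6


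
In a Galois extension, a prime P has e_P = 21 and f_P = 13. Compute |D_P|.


|D_P| = e * f
= 21 * 13
= 273

273


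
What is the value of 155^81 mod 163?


p = 163 is prime and the exponent is (p-1)/2 = 81, so by Euler's criterion 155^81 = (155/163) = +1 or -1 mod 163.
Compute by square-and-multiply:
  81 = 64 + 16 + 1 (binary 1010001)
  Repeated squaring mod 163: 155^1 = 155, 155^2 = 64, 155^4 = 21, 155^8 = 115, 155^16 = 22, 155^32 = 158, 155^64 = 25
  155^81 = 155^64 * 155^16 * 155^1 = 25 * 22 * 155 mod 163
    25 * 22 = 550 = 61 mod 163
    61 * 155 = 9455 = 1 mod 163
  155^81 = 1 mod 163
Result 1: 155 is a quadratic residue mod 163.
155^81 mod 163 = 1

1


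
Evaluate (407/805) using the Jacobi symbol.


Compute (407/805) via quadratic reciprocity:
  reciprocity: (407/805) -> +(805/407)
  reduce: (398/407)
  pull out 2: (2/407) = +1  (since 407 mod 8 = 7)
  reciprocity: (199/407) -> -(407/199)
  reduce: (9/199)
  reciprocity: (9/199) -> +(199/9)
  reduce: (1/9)
  (1/9) = 1
Product of signs = -1

-1


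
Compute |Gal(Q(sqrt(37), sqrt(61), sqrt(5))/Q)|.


The 3 square roots of distinct primes are multiplicatively independent over Q,
so [K:Q] = 2^3 and Gal(K/Q) is isomorphic to (Z/2Z)^3.
|Gal| = 2^3 = 8

8


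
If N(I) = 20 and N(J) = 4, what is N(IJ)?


N(IJ) = N(I) * N(J)
= 20 * 4
= 80

80


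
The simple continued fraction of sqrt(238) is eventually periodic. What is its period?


Run the CF algorithm for sqrt(238).
a_0 = floor(sqrt(238)) = 15; set m_0=0, q_0=1.
Recurrence: m' = q*a - m,  q' = (d - m'^2)/q,  a' = floor((a_0 + m')/q').
  step 1: m=15, q=13, a=2
  step 2: m=11, q=9, a=2
  step 3: m=7, q=21, a=1
  step 4: m=14, q=2, a=14
  step 5: m=14, q=21, a=1
  step 6: m=7, q=9, a=2
  step 7: m=11, q=13, a=2
  step 8: m=15, q=1, a=30
a_8 = 2*a_0 = 30, so the period closes here.
sqrt(238) = [15; 2, 2, 1, 14, 1, 2, 2, 30]
Period length = 8

8


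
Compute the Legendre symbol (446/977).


p = 977 is prime, so compute (446/977) with the reciprocity algorithm (Jacobi-symbol steps: pull out 2s via (2/n), flip via reciprocity, reduce):
  pull out 2: (2/977) = +1  (since 977 mod 8 = 1)
  reciprocity: (223/977) -> +(977/223)
  reduce: (85/223)
  reciprocity: (85/223) -> +(223/85)
  reduce: (53/85)
  reciprocity: (53/85) -> +(85/53)
  reduce: (32/53)
  pull out 2: (2/53) = -1  (since 53 mod 8 = 5)
  pull out 2: (2/53) = -1  (since 53 mod 8 = 5)
  pull out 2: (2/53) = -1  (since 53 mod 8 = 5)
  pull out 2: (2/53) = -1  (since 53 mod 8 = 5)
  pull out 2: (2/53) = -1  (since 53 mod 8 = 5)
  (1/53) = 1
Product of signs = -1
(446/977) = -1

-1


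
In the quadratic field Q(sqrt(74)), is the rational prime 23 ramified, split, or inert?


K = Q(sqrt(74)). Since d mod 4 = 2, disc(K) = 296.
Check p | disc: 296 mod 23 = 20.
p does not divide disc. Compute Legendre symbol (d/p):
5^((23-1)/2) mod 23 = -1
(d/p) = -1, so p is inert: (p) stays prime with e=1, f=2, g=1.
Therefore p is inert.

inert


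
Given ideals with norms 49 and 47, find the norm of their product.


N(IJ) = N(I) * N(J)
= 49 * 47
= 2303

2303


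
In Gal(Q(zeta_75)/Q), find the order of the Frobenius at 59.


The Frobenius at p in Gal(Q(zeta_n)/Q) = (Z/nZ)* is the class of p, so its order is ord_75(59), the smallest k >= 1 with 59^k = 1 mod 75.
n = 75 = 3 * 5^2, phi(75) = 40; the order divides phi(n).
Divisors of 40: 1, 2, 4, 5, 8, 10, 20, 40
Repeated squaring mod 75: 59^1 = 59, 59^2 = 31, 59^4 = 61, 59^8 = 46, 59^16 = 16, 59^32 = 31
Test divisors in increasing order:
  k=1: 59^1 = 59 mod 75
  k=2: 59^2 = 31 mod 75
  k=4: 59^4 = 61 mod 75
  k=5: 59^5 = 61 * 59 = 74 mod 75
  k=8: 59^8 = 46 mod 75
  k=10: 59^10 = 46 * 31 = 1 mod 75  <- first divisor giving 1
Order = 10

10


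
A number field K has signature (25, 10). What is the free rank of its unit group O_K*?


By Dirichlet's unit theorem:
rank = r1 + r2 - 1
= 25 + 10 - 1
= 34

34


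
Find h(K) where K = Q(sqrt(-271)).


K = Q(sqrt(-271)). d mod 4 = 1, so D = disc(K) = d = -271
h(K) equals the number of primitive reduced positive-definite forms (a, b, c) = a*x^2 + b*x*y + c*y^2 with b^2 - 4ac = D,
where reduced means |b| <= a <= c, with b >= 0 whenever |b| = a or a = c, and primitive means gcd(a, b, c) = 1.
Reduced forces 3a^2 <= |D| = 271, so 1 <= a <= 9; b must have the parity of D, and c = (b^2 - D)/(4a) must be an integer >= a.
Enumerate a = 1..9, b in [-a, a]:
  a=1: (1, 1, 68)  [1]
  a=2: (2, -1, 34), (2, 1, 34)  [2]
  a=3: none
  a=4: (4, -1, 17), (4, 1, 17)  [2]
  a=5: (5, -3, 14), (5, 3, 14)  [2]
  a=6: none
  a=7: (7, -3, 10), (7, 3, 10)  [2]
  a=8: (8, -7, 10), (8, 7, 10)  [2]
  a=9: none
Total reduced forms: 1 + 2 + 2 + 2 + 2 + 2 = 11
h = 11

11


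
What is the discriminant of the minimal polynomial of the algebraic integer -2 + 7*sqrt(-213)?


The element -2 + 7*sqrt(-213) has minimal polynomial:
x^2 + 4*x + 10441
Discriminant = (4)^2 - 4*(10441)
= 16 - 41764
= -41748

-41748


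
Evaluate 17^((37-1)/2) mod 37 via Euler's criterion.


p = 37 is prime and the exponent is (p-1)/2 = 18, so by Euler's criterion 17^18 = (17/37) = +1 or -1 mod 37.
Compute by square-and-multiply:
  18 = 16 + 2 (binary 10010)
  Repeated squaring mod 37: 17^1 = 17, 17^2 = 30, 17^4 = 12, 17^8 = 33, 17^16 = 16
  17^18 = 17^16 * 17^2 = 16 * 30 mod 37
    16 * 30 = 480 = 36 mod 37
  17^18 = 36 mod 37
Result 36 = p - 1 = -1 mod 37: 17 is a quadratic non-residue mod 37. As a residue in [0, p-1] the value is 36.
17^18 mod 37 = 36

36


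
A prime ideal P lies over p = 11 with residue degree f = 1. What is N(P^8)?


N(P^a) = p^(a*f)
= 11^(8*1)
= 11^8
= 214358881

214358881


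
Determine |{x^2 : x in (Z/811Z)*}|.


For prime p, the number of non-zero quadratic residues is (p-1)/2.
= (811-1)/2
= 405

405


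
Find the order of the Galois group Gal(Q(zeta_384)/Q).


|Gal(Q(zeta_384)/Q)| = phi(384)
= 128

128


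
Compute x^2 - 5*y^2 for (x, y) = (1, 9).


x^2 - d*y^2
= 1^2 - 5*9^2
= 1 - 405
= -404

-404


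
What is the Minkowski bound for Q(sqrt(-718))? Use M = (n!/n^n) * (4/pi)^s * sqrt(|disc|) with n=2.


d = -718, d mod 4 = 2, so disc(K) = 4d = -2872; |disc(K)| = 2872
Imaginary quadratic field, so n = 2, s = r2 = 1, r1 = 0
M = (n!/n^n) * (4/pi)^s * sqrt(|disc(K)|) = (2!/2^2) * (4/pi)^1 * sqrt(2872)
= 0.5 * 1.273240 * 53.591044
= 34.1171

34.1171


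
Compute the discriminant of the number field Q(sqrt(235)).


For K = Q(sqrt(d)) with d squarefree: disc(K) = d if d = 1 mod 4, and disc(K) = 4d if d = 2 or 3 mod 4.
Here d = 235, and d mod 4 = 3.
d = 3 mod 4, not 1 (O_K = Z[sqrt(d)]), so disc(K) = 4d = 4 * (235) = 940

940


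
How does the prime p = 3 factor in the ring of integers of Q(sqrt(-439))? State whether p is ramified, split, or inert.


K = Q(sqrt(-439)). Since d mod 4 = 1, disc(K) = -439.
Check p | disc: -439 mod 3 = 2.
p does not divide disc. Compute Legendre symbol (d/p):
2^((3-1)/2) mod 3 = -1
(d/p) = -1, so p is inert: (p) stays prime with e=1, f=2, g=1.
Therefore p is inert.

inert


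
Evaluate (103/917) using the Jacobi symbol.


Compute (103/917) via quadratic reciprocity:
  reciprocity: (103/917) -> +(917/103)
  reduce: (93/103)
  reciprocity: (93/103) -> +(103/93)
  reduce: (10/93)
  pull out 2: (2/93) = -1  (since 93 mod 8 = 5)
  reciprocity: (5/93) -> +(93/5)
  reduce: (3/5)
  reciprocity: (3/5) -> +(5/3)
  reduce: (2/3)
  pull out 2: (2/3) = -1  (since 3 mod 8 = 3)
  (1/3) = 1
Product of signs = 1

1


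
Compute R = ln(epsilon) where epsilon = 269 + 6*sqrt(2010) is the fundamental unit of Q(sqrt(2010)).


epsilon = 269 + 6*sqrt(2010)
= 537.9981
R = ln(537.9981)
= 6.2879

6.2879


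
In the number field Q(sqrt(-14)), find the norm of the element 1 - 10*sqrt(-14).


N(a + b*sqrt(d)) = a^2 - d*b^2
= (1)^2 - (-14)*(-10)^2
= 1 + 1400
= 1401

1401


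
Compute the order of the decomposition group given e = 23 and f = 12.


|D_P| = e * f
= 23 * 12
= 276

276


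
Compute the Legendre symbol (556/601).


p = 601 is prime, so compute (556/601) with the reciprocity algorithm (Jacobi-symbol steps: pull out 2s via (2/n), flip via reciprocity, reduce):
  pull out 2: (2/601) = +1  (since 601 mod 8 = 1)
  pull out 2: (2/601) = +1  (since 601 mod 8 = 1)
  reciprocity: (139/601) -> +(601/139)
  reduce: (45/139)
  reciprocity: (45/139) -> +(139/45)
  reduce: (4/45)
  pull out 2: (2/45) = -1  (since 45 mod 8 = 5)
  pull out 2: (2/45) = -1  (since 45 mod 8 = 5)
  (1/45) = 1
Product of signs = 1
(556/601) = 1

1


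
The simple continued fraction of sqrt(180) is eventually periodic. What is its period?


Run the CF algorithm for sqrt(180).
a_0 = floor(sqrt(180)) = 13; set m_0=0, q_0=1.
Recurrence: m' = q*a - m,  q' = (d - m'^2)/q,  a' = floor((a_0 + m')/q').
  step 1: m=13, q=11, a=2
  step 2: m=9, q=9, a=2
  step 3: m=9, q=11, a=2
  step 4: m=13, q=1, a=26
a_4 = 2*a_0 = 26, so the period closes here.
sqrt(180) = [13; 2, 2, 2, 26]
Period length = 4

4


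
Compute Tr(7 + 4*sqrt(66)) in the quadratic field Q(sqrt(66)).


Tr(a + b*sqrt(d)) = (a + b*sqrt(d)) + (a - b*sqrt(d)) = 2a
= 2 * (7)
= 14

14


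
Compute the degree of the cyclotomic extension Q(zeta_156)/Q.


The degree equals Euler's totient phi(156).
156 = 2^2 * 3 * 13
phi(156) = 48

48


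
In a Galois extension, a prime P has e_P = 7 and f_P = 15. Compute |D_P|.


|D_P| = e * f
= 7 * 15
= 105

105


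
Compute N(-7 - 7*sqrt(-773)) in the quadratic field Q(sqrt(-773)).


N(a + b*sqrt(d)) = a^2 - d*b^2
= (-7)^2 - (-773)*(-7)^2
= 49 + 37877
= 37926

37926


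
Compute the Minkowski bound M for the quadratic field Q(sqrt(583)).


d = 583, d mod 4 = 3, so disc(K) = 4d = 2332; |disc(K)| = 2332
Real quadratic field, so n = 2, s = r2 = 0, r1 = 2
M = (n!/n^n) * (4/pi)^s * sqrt(|disc(K)|) = (2!/2^2) * (4/pi)^0 * sqrt(2332)
= 0.5 * 1.000000 * 48.290786
= 24.1454

24.1454


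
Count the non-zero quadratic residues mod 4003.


For prime p, the number of non-zero quadratic residues is (p-1)/2.
= (4003-1)/2
= 2001

2001


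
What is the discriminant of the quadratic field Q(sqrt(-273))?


For K = Q(sqrt(d)) with d squarefree: disc(K) = d if d = 1 mod 4, and disc(K) = 4d if d = 2 or 3 mod 4.
Here d = -273, and d mod 4 = 3.
d = 3 mod 4, not 1 (O_K = Z[sqrt(d)]), so disc(K) = 4d = 4 * (-273) = -1092

-1092


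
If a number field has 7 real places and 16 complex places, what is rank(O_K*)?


By Dirichlet's unit theorem:
rank = r1 + r2 - 1
= 7 + 16 - 1
= 22

22


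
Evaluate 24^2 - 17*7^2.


x^2 - d*y^2
= 24^2 - 17*7^2
= 576 - 833
= -257

-257


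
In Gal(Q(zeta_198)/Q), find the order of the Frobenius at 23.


The Frobenius at p in Gal(Q(zeta_n)/Q) = (Z/nZ)* is the class of p, so its order is ord_198(23), the smallest k >= 1 with 23^k = 1 mod 198.
n = 198 = 2 * 3^2 * 11, phi(198) = 60; the order divides phi(n).
Divisors of 60: 1, 2, 3, 4, 5, 6, 10, 12, 15, 20, 30, 60
Repeated squaring mod 198: 23^1 = 23, 23^2 = 133, 23^4 = 67, 23^8 = 133, 23^16 = 67, 23^32 = 133
Test divisors in increasing order:
  k=1: 23^1 = 23 mod 198
  k=2: 23^2 = 133 mod 198
  k=3: 23^3 = 133 * 23 = 89 mod 198
  k=4: 23^4 = 67 mod 198
  k=5: 23^5 = 67 * 23 = 155 mod 198
  k=6: 23^6 = 67 * 133 = 1 mod 198  <- first divisor giving 1
Order = 6

6


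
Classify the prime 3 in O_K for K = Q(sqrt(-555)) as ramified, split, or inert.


K = Q(sqrt(-555)). Since d mod 4 = 1, disc(K) = -555.
Check p | disc: -555 mod 3 = 0.
p divides disc, so p ramifies: (p) = P^2 with e=2, f=1, g=1.
Therefore p is ramified.

ramified


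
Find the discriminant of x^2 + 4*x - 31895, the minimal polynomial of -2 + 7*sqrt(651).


The element -2 + 7*sqrt(651) has minimal polynomial:
x^2 + 4*x - 31895
Discriminant = (4)^2 - 4*(-31895)
= 16 + 127580
= 127596

127596


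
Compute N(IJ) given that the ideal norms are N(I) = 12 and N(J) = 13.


N(IJ) = N(I) * N(J)
= 12 * 13
= 156

156


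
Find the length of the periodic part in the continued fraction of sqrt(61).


Run the CF algorithm for sqrt(61).
a_0 = floor(sqrt(61)) = 7; set m_0=0, q_0=1.
Recurrence: m' = q*a - m,  q' = (d - m'^2)/q,  a' = floor((a_0 + m')/q').
  step 1: m=7, q=12, a=1
  step 2: m=5, q=3, a=4
  step 3: m=7, q=4, a=3
  step 4: m=5, q=9, a=1
  step 5: m=4, q=5, a=2
  step 6: m=6, q=5, a=2
  step 7: m=4, q=9, a=1
  step 8: m=5, q=4, a=3
  step 9: m=7, q=3, a=4
  step 10: m=5, q=12, a=1
  step 11: m=7, q=1, a=14
a_11 = 2*a_0 = 14, so the period closes here.
sqrt(61) = [7; 1, 4, 3, 1, 2, 2, 1, 3, 4, 1, 14]
Period length = 11

11


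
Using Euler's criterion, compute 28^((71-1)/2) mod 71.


p = 71 is prime and the exponent is (p-1)/2 = 35, so by Euler's criterion 28^35 = (28/71) = +1 or -1 mod 71.
Compute by square-and-multiply:
  35 = 32 + 2 + 1 (binary 100011)
  Repeated squaring mod 71: 28^1 = 28, 28^2 = 3, 28^4 = 9, 28^8 = 10, 28^16 = 29, 28^32 = 60
  28^35 = 28^32 * 28^2 * 28^1 = 60 * 3 * 28 mod 71
    60 * 3 = 180 = 38 mod 71
    38 * 28 = 1064 = 70 mod 71
  28^35 = 70 mod 71
Result 70 = p - 1 = -1 mod 71: 28 is a quadratic non-residue mod 71. As a residue in [0, p-1] the value is 70.
28^35 mod 71 = 70

70


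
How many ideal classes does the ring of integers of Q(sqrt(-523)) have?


K = Q(sqrt(-523)). d mod 4 = 1, so D = disc(K) = d = -523
h(K) equals the number of primitive reduced positive-definite forms (a, b, c) = a*x^2 + b*x*y + c*y^2 with b^2 - 4ac = D,
where reduced means |b| <= a <= c, with b >= 0 whenever |b| = a or a = c, and primitive means gcd(a, b, c) = 1.
Reduced forces 3a^2 <= |D| = 523, so 1 <= a <= 13; b must have the parity of D, and c = (b^2 - D)/(4a) must be an integer >= a.
Enumerate a = 1..13, b in [-a, a]:
  a=1: (1, 1, 131)  [1]
  a=2..6: none
  a=7: (7, -3, 19), (7, 3, 19)  [2]
  a=8..10: none
  a=11: (11, -7, 13), (11, 7, 13)  [2]
  a=12..13: none
Total reduced forms: 1 + 2 + 2 = 5
h = 5

5


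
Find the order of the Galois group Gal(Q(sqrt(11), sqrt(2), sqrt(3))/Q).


The 3 square roots of distinct primes are multiplicatively independent over Q,
so [K:Q] = 2^3 and Gal(K/Q) is isomorphic to (Z/2Z)^3.
|Gal| = 2^3 = 8

8


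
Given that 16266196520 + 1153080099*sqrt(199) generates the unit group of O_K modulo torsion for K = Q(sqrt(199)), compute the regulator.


epsilon = 16266196520 + 1153080099*sqrt(199)
= 3.2532e+10
R = ln(3.2532e+10)
= 24.2055

24.2055


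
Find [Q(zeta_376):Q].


The degree equals Euler's totient phi(376).
376 = 2^3 * 47
phi(376) = 184

184


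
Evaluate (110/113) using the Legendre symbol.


p = 113 is prime, so compute (110/113) with the reciprocity algorithm (Jacobi-symbol steps: pull out 2s via (2/n), flip via reciprocity, reduce):
  pull out 2: (2/113) = +1  (since 113 mod 8 = 1)
  reciprocity: (55/113) -> +(113/55)
  reduce: (3/55)
  reciprocity: (3/55) -> -(55/3)
  reduce: (1/3)
  (1/3) = 1
Product of signs = -1
(110/113) = -1

-1


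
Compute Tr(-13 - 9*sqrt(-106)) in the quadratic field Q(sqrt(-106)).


Tr(a + b*sqrt(d)) = (a + b*sqrt(d)) + (a - b*sqrt(d)) = 2a
= 2 * (-13)
= -26

-26


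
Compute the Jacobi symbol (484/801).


Compute (484/801) via quadratic reciprocity:
  pull out 2: (2/801) = +1  (since 801 mod 8 = 1)
  pull out 2: (2/801) = +1  (since 801 mod 8 = 1)
  reciprocity: (121/801) -> +(801/121)
  reduce: (75/121)
  reciprocity: (75/121) -> +(121/75)
  reduce: (46/75)
  pull out 2: (2/75) = -1  (since 75 mod 8 = 3)
  reciprocity: (23/75) -> -(75/23)
  reduce: (6/23)
  pull out 2: (2/23) = +1  (since 23 mod 8 = 7)
  reciprocity: (3/23) -> -(23/3)
  reduce: (2/3)
  pull out 2: (2/3) = -1  (since 3 mod 8 = 3)
  (1/3) = 1
Product of signs = 1

1


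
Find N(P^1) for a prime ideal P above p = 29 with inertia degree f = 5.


N(P^a) = p^(a*f)
= 29^(1*5)
= 29^5
= 20511149

20511149


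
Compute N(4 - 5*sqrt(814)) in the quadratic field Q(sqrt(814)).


N(a + b*sqrt(d)) = a^2 - d*b^2
= (4)^2 - (814)*(-5)^2
= 16 - 20350
= -20334

-20334


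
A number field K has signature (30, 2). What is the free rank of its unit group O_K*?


By Dirichlet's unit theorem:
rank = r1 + r2 - 1
= 30 + 2 - 1
= 31

31


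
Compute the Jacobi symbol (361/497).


Compute (361/497) via quadratic reciprocity:
  reciprocity: (361/497) -> +(497/361)
  reduce: (136/361)
  pull out 2: (2/361) = +1  (since 361 mod 8 = 1)
  pull out 2: (2/361) = +1  (since 361 mod 8 = 1)
  pull out 2: (2/361) = +1  (since 361 mod 8 = 1)
  reciprocity: (17/361) -> +(361/17)
  reduce: (4/17)
  pull out 2: (2/17) = +1  (since 17 mod 8 = 1)
  pull out 2: (2/17) = +1  (since 17 mod 8 = 1)
  (1/17) = 1
Product of signs = 1

1


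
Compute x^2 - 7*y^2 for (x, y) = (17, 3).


x^2 - d*y^2
= 17^2 - 7*3^2
= 289 - 63
= 226

226


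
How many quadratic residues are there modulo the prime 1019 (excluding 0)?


For prime p, the number of non-zero quadratic residues is (p-1)/2.
= (1019-1)/2
= 509

509


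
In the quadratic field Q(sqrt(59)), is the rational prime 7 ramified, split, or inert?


K = Q(sqrt(59)). Since d mod 4 = 3, disc(K) = 236.
Check p | disc: 236 mod 7 = 5.
p does not divide disc. Compute Legendre symbol (d/p):
3^((7-1)/2) mod 7 = -1
(d/p) = -1, so p is inert: (p) stays prime with e=1, f=2, g=1.
Therefore p is inert.

inert


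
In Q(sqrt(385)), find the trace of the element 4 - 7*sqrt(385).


Tr(a + b*sqrt(d)) = (a + b*sqrt(d)) + (a - b*sqrt(d)) = 2a
= 2 * (4)
= 8

8


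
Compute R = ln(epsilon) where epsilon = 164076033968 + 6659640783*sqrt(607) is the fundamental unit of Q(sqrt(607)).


epsilon = 164076033968 + 6659640783*sqrt(607)
= 3.2815e+11
R = ln(3.2815e+11)
= 26.5167

26.5167


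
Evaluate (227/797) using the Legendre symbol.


p = 797 is prime, so compute (227/797) with the reciprocity algorithm (Jacobi-symbol steps: pull out 2s via (2/n), flip via reciprocity, reduce):
  reciprocity: (227/797) -> +(797/227)
  reduce: (116/227)
  pull out 2: (2/227) = -1  (since 227 mod 8 = 3)
  pull out 2: (2/227) = -1  (since 227 mod 8 = 3)
  reciprocity: (29/227) -> +(227/29)
  reduce: (24/29)
  pull out 2: (2/29) = -1  (since 29 mod 8 = 5)
  pull out 2: (2/29) = -1  (since 29 mod 8 = 5)
  pull out 2: (2/29) = -1  (since 29 mod 8 = 5)
  reciprocity: (3/29) -> +(29/3)
  reduce: (2/3)
  pull out 2: (2/3) = -1  (since 3 mod 8 = 3)
  (1/3) = 1
Product of signs = 1
(227/797) = 1

1


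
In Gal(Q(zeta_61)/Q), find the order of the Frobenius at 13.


The Frobenius at p in Gal(Q(zeta_n)/Q) = (Z/nZ)* is the class of p, so its order is ord_61(13), the smallest k >= 1 with 13^k = 1 mod 61.
n = 61 = 61, phi(61) = 60; the order divides phi(n).
Divisors of 60: 1, 2, 3, 4, 5, 6, 10, 12, 15, 20, 30, 60
Repeated squaring mod 61: 13^1 = 13, 13^2 = 47, 13^4 = 13, 13^8 = 47, 13^16 = 13, 13^32 = 47
Test divisors in increasing order:
  k=1: 13^1 = 13 mod 61
  k=2: 13^2 = 47 mod 61
  k=3: 13^3 = 47 * 13 = 1 mod 61  <- first divisor giving 1
Order = 3

3


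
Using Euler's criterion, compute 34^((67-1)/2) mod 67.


p = 67 is prime and the exponent is (p-1)/2 = 33, so by Euler's criterion 34^33 = (34/67) = +1 or -1 mod 67.
Compute by square-and-multiply:
  33 = 32 + 1 (binary 100001)
  Repeated squaring mod 67: 34^1 = 34, 34^2 = 17, 34^4 = 21, 34^8 = 39, 34^16 = 47, 34^32 = 65
  34^33 = 34^32 * 34^1 = 65 * 34 mod 67
    65 * 34 = 2210 = 66 mod 67
  34^33 = 66 mod 67
Result 66 = p - 1 = -1 mod 67: 34 is a quadratic non-residue mod 67. As a residue in [0, p-1] the value is 66.
34^33 mod 67 = 66

66


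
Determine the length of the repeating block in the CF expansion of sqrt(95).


Run the CF algorithm for sqrt(95).
a_0 = floor(sqrt(95)) = 9; set m_0=0, q_0=1.
Recurrence: m' = q*a - m,  q' = (d - m'^2)/q,  a' = floor((a_0 + m')/q').
  step 1: m=9, q=14, a=1
  step 2: m=5, q=5, a=2
  step 3: m=5, q=14, a=1
  step 4: m=9, q=1, a=18
a_4 = 2*a_0 = 18, so the period closes here.
sqrt(95) = [9; 1, 2, 1, 18]
Period length = 4

4


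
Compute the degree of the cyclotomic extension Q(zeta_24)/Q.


The degree equals Euler's totient phi(24).
24 = 2^3 * 3
phi(24) = 8

8


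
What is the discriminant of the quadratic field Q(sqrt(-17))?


For K = Q(sqrt(d)) with d squarefree: disc(K) = d if d = 1 mod 4, and disc(K) = 4d if d = 2 or 3 mod 4.
Here d = -17, and d mod 4 = 3.
d = 3 mod 4, not 1 (O_K = Z[sqrt(d)]), so disc(K) = 4d = 4 * (-17) = -68

-68


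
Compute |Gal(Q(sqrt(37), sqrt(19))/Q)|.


The 2 square roots of distinct primes are multiplicatively independent over Q,
so [K:Q] = 2^2 and Gal(K/Q) is isomorphic to (Z/2Z)^2.
|Gal| = 2^2 = 4

4


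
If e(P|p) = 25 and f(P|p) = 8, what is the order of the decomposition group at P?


|D_P| = e * f
= 25 * 8
= 200

200


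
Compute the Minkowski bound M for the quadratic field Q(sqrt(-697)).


d = -697, d mod 4 = 3, so disc(K) = 4d = -2788; |disc(K)| = 2788
Imaginary quadratic field, so n = 2, s = r2 = 1, r1 = 0
M = (n!/n^n) * (4/pi)^s * sqrt(|disc(K)|) = (2!/2^2) * (4/pi)^1 * sqrt(2788)
= 0.5 * 1.273240 * 52.801515
= 33.6145

33.6145


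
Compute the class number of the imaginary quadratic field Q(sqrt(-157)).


K = Q(sqrt(-157)). d mod 4 = 3, so D = disc(K) = 4d = -628
h(K) equals the number of primitive reduced positive-definite forms (a, b, c) = a*x^2 + b*x*y + c*y^2 with b^2 - 4ac = D,
where reduced means |b| <= a <= c, with b >= 0 whenever |b| = a or a = c, and primitive means gcd(a, b, c) = 1.
Reduced forces 3a^2 <= |D| = 628, so 1 <= a <= 14; b must have the parity of D, and c = (b^2 - D)/(4a) must be an integer >= a.
Enumerate a = 1..14, b in [-a, a]:
  a=1: (1, 0, 157)  [1]
  a=2: (2, 2, 79)  [1]
  a=3..6: none
  a=7: (7, -4, 23), (7, 4, 23)  [2]
  a=8..12: none
  a=13: (13, -10, 14), (13, 10, 14)  [2]
  a=14: none
Total reduced forms: 1 + 1 + 2 + 2 = 6
h = 6

6


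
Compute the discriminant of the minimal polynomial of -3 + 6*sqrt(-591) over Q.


The element -3 + 6*sqrt(-591) has minimal polynomial:
x^2 + 6*x + 21285
Discriminant = (6)^2 - 4*(21285)
= 36 - 85140
= -85104

-85104


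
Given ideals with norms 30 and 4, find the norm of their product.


N(IJ) = N(I) * N(J)
= 30 * 4
= 120

120


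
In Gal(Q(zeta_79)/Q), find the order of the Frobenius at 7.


The Frobenius at p in Gal(Q(zeta_n)/Q) = (Z/nZ)* is the class of p, so its order is ord_79(7), the smallest k >= 1 with 7^k = 1 mod 79.
n = 79 = 79, phi(79) = 78; the order divides phi(n).
Divisors of 78: 1, 2, 3, 6, 13, 26, 39, 78
Repeated squaring mod 79: 7^1 = 7, 7^2 = 49, 7^4 = 31, 7^8 = 13, 7^16 = 11, 7^32 = 42, 7^64 = 26
Test divisors in increasing order:
  k=1: 7^1 = 7 mod 79
  k=2: 7^2 = 49 mod 79
  k=3: 7^3 = 49 * 7 = 27 mod 79
  k=6: 7^6 = 31 * 49 = 18 mod 79
  k=13: 7^13 = 13 * 31 * 7 = 56 mod 79
  k=26: 7^26 = 11 * 13 * 49 = 55 mod 79
  k=39: 7^39 = 42 * 31 * 49 * 7 = 78 mod 79
  k=78: 7^78 = 26 * 13 * 31 * 49 = 1 mod 79  <- first divisor giving 1
Order = 78

78


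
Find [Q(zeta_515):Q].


The degree equals Euler's totient phi(515).
515 = 5 * 103
phi(515) = 408

408


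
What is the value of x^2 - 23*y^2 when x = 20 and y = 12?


x^2 - d*y^2
= 20^2 - 23*12^2
= 400 - 3312
= -2912

-2912


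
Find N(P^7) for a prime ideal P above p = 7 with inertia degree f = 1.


N(P^a) = p^(a*f)
= 7^(7*1)
= 7^7
= 823543

823543


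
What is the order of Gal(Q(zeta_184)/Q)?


|Gal(Q(zeta_184)/Q)| = phi(184)
= 88

88


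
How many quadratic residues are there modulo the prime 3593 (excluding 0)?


For prime p, the number of non-zero quadratic residues is (p-1)/2.
= (3593-1)/2
= 1796

1796


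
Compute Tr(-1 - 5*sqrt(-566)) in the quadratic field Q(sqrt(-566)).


Tr(a + b*sqrt(d)) = (a + b*sqrt(d)) + (a - b*sqrt(d)) = 2a
= 2 * (-1)
= -2

-2


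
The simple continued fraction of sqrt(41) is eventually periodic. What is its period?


Run the CF algorithm for sqrt(41).
a_0 = floor(sqrt(41)) = 6; set m_0=0, q_0=1.
Recurrence: m' = q*a - m,  q' = (d - m'^2)/q,  a' = floor((a_0 + m')/q').
  step 1: m=6, q=5, a=2
  step 2: m=4, q=5, a=2
  step 3: m=6, q=1, a=12
a_3 = 2*a_0 = 12, so the period closes here.
sqrt(41) = [6; 2, 2, 12]
Period length = 3

3


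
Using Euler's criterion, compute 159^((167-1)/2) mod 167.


p = 167 is prime and the exponent is (p-1)/2 = 83, so by Euler's criterion 159^83 = (159/167) = +1 or -1 mod 167.
Compute by square-and-multiply:
  83 = 64 + 16 + 2 + 1 (binary 1010011)
  Repeated squaring mod 167: 159^1 = 159, 159^2 = 64, 159^4 = 88, 159^8 = 62, 159^16 = 3, 159^32 = 9, 159^64 = 81
  159^83 = 159^64 * 159^16 * 159^2 * 159^1 = 81 * 3 * 64 * 159 mod 167
    81 * 3 = 243 = 76 mod 167
    76 * 64 = 4864 = 21 mod 167
    21 * 159 = 3339 = 166 mod 167
  159^83 = 166 mod 167
Result 166 = p - 1 = -1 mod 167: 159 is a quadratic non-residue mod 167. As a residue in [0, p-1] the value is 166.
159^83 mod 167 = 166

166


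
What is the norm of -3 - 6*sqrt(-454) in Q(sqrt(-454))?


N(a + b*sqrt(d)) = a^2 - d*b^2
= (-3)^2 - (-454)*(-6)^2
= 9 + 16344
= 16353

16353


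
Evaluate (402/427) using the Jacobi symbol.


Compute (402/427) via quadratic reciprocity:
  pull out 2: (2/427) = -1  (since 427 mod 8 = 3)
  reciprocity: (201/427) -> +(427/201)
  reduce: (25/201)
  reciprocity: (25/201) -> +(201/25)
  reduce: (1/25)
  (1/25) = 1
Product of signs = -1

-1


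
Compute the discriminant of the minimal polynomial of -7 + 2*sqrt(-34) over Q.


The element -7 + 2*sqrt(-34) has minimal polynomial:
x^2 + 14*x + 185
Discriminant = (14)^2 - 4*(185)
= 196 - 740
= -544

-544


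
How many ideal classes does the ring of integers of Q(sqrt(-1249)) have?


K = Q(sqrt(-1249)). d mod 4 = 3, so D = disc(K) = 4d = -4996
h(K) equals the number of primitive reduced positive-definite forms (a, b, c) = a*x^2 + b*x*y + c*y^2 with b^2 - 4ac = D,
where reduced means |b| <= a <= c, with b >= 0 whenever |b| = a or a = c, and primitive means gcd(a, b, c) = 1.
Reduced forces 3a^2 <= |D| = 4996, so 1 <= a <= 40; b must have the parity of D, and c = (b^2 - D)/(4a) must be an integer >= a.
Enumerate a = 1..40, b in [-a, a]:
  a=1: (1, 0, 1249)  [1]
  a=2: (2, 2, 625)  [1]
  a=3..4: none
  a=5: (5, -2, 250), (5, 2, 250)  [2]
  a=6: none
  a=7: (7, -4, 179), (7, 4, 179)  [2]
  a=8..9: none
  a=10: (10, -2, 125), (10, 2, 125)  [2]
  a=11: (11, -8, 115), (11, 8, 115)  [2]
  a=12: none
  a=13: (13, -10, 98), (13, 10, 98)  [2]
  a=14: (14, -10, 91), (14, 10, 91)  [2]
  a=15..16: none
  a=17: (17, -6, 74), (17, 6, 74)  [2]
  a=18: none
  a=19: (19, -18, 70), (19, 18, 70)  [2]
  a=20..21: none
  a=22: (22, -14, 59), (22, 14, 59)  [2]
  a=23: (23, -8, 55), (23, 8, 55)  [2]
  a=24: none
  a=25: (25, -2, 50), (25, 2, 50)  [2]
  a=26: (26, -10, 49), (26, 10, 49)  [2]
  a=27..33: none
  a=34: (34, -6, 37), (34, 6, 37)  [2]
  a=35: (35, -32, 43), (35, -18, 38), (35, 18, 38), (35, 32, 43)  [4]
  a=36..40: none
Total reduced forms: 1 + 1 + 2 + 2 + 2 + 2 + 2 + 2 + 2 + 2 + 2 + 2 + 2 + 2 + 2 + 4 = 32
h = 32

32


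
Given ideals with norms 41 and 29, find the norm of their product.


N(IJ) = N(I) * N(J)
= 41 * 29
= 1189

1189


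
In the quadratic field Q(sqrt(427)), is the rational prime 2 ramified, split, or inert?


K = Q(sqrt(427)). Since d mod 4 = 3, disc(K) = 1708.
Check p | disc: 1708 mod 2 = 0.
p divides disc, so p ramifies: (p) = P^2 with e=2, f=1, g=1.
Therefore p is ramified.

ramified


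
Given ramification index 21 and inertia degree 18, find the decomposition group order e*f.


|D_P| = e * f
= 21 * 18
= 378

378


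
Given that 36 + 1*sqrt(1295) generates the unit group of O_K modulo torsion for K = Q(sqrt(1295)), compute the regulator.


epsilon = 36 + 1*sqrt(1295)
= 71.9861
R = ln(71.9861)
= 4.2765

4.2765


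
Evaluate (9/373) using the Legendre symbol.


p = 373 is prime, so compute (9/373) with the reciprocity algorithm (Jacobi-symbol steps: pull out 2s via (2/n), flip via reciprocity, reduce):
  reciprocity: (9/373) -> +(373/9)
  reduce: (4/9)
  pull out 2: (2/9) = +1  (since 9 mod 8 = 1)
  pull out 2: (2/9) = +1  (since 9 mod 8 = 1)
  (1/9) = 1
Product of signs = 1
(9/373) = 1

1


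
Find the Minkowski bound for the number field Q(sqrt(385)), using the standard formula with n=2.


d = 385, d mod 4 = 1, so disc(K) = d = 385; |disc(K)| = 385
Real quadratic field, so n = 2, s = r2 = 0, r1 = 2
M = (n!/n^n) * (4/pi)^s * sqrt(|disc(K)|) = (2!/2^2) * (4/pi)^0 * sqrt(385)
= 0.5 * 1.000000 * 19.621417
= 9.8107

9.8107


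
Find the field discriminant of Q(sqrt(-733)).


For K = Q(sqrt(d)) with d squarefree: disc(K) = d if d = 1 mod 4, and disc(K) = 4d if d = 2 or 3 mod 4.
Here d = -733, and d mod 4 = 3.
d = 3 mod 4, not 1 (O_K = Z[sqrt(d)]), so disc(K) = 4d = 4 * (-733) = -2932

-2932


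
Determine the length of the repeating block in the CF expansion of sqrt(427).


Run the CF algorithm for sqrt(427).
a_0 = floor(sqrt(427)) = 20; set m_0=0, q_0=1.
Recurrence: m' = q*a - m,  q' = (d - m'^2)/q,  a' = floor((a_0 + m')/q').
  step 1: m=20, q=27, a=1
  step 2: m=7, q=14, a=1
  step 3: m=7, q=27, a=1
  step 4: m=20, q=1, a=40
a_4 = 2*a_0 = 40, so the period closes here.
sqrt(427) = [20; 1, 1, 1, 40]
Period length = 4

4


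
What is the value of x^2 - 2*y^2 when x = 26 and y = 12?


x^2 - d*y^2
= 26^2 - 2*12^2
= 676 - 288
= 388

388


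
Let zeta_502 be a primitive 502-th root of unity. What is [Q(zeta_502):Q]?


The degree equals Euler's totient phi(502).
502 = 2 * 251
phi(502) = 250

250


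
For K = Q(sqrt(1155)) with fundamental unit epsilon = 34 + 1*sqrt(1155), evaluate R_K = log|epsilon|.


epsilon = 34 + 1*sqrt(1155)
= 67.9853
R = ln(67.9853)
= 4.2193

4.2193


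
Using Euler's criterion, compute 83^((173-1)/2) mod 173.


p = 173 is prime and the exponent is (p-1)/2 = 86, so by Euler's criterion 83^86 = (83/173) = +1 or -1 mod 173.
Compute by square-and-multiply:
  86 = 64 + 16 + 4 + 2 (binary 1010110)
  Repeated squaring mod 173: 83^1 = 83, 83^2 = 142, 83^4 = 96, 83^8 = 47, 83^16 = 133, 83^32 = 43, 83^64 = 119
  83^86 = 83^64 * 83^16 * 83^4 * 83^2 = 119 * 133 * 96 * 142 mod 173
    119 * 133 = 15827 = 84 mod 173
    84 * 96 = 8064 = 106 mod 173
    106 * 142 = 15052 = 1 mod 173
  83^86 = 1 mod 173
Result 1: 83 is a quadratic residue mod 173.
83^86 mod 173 = 1

1


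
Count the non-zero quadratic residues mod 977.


For prime p, the number of non-zero quadratic residues is (p-1)/2.
= (977-1)/2
= 488

488


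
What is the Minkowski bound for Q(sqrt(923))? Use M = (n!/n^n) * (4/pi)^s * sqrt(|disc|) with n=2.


d = 923, d mod 4 = 3, so disc(K) = 4d = 3692; |disc(K)| = 3692
Real quadratic field, so n = 2, s = r2 = 0, r1 = 2
M = (n!/n^n) * (4/pi)^s * sqrt(|disc(K)|) = (2!/2^2) * (4/pi)^0 * sqrt(3692)
= 0.5 * 1.000000 * 60.761830
= 30.3809

30.3809


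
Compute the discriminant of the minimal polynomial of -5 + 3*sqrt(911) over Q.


The element -5 + 3*sqrt(911) has minimal polynomial:
x^2 + 10*x - 8174
Discriminant = (10)^2 - 4*(-8174)
= 100 + 32696
= 32796

32796


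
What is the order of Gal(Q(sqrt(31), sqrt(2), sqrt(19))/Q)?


The 3 square roots of distinct primes are multiplicatively independent over Q,
so [K:Q] = 2^3 and Gal(K/Q) is isomorphic to (Z/2Z)^3.
|Gal| = 2^3 = 8

8


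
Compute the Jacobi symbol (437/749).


Compute (437/749) via quadratic reciprocity:
  reciprocity: (437/749) -> +(749/437)
  reduce: (312/437)
  pull out 2: (2/437) = -1  (since 437 mod 8 = 5)
  pull out 2: (2/437) = -1  (since 437 mod 8 = 5)
  pull out 2: (2/437) = -1  (since 437 mod 8 = 5)
  reciprocity: (39/437) -> +(437/39)
  reduce: (8/39)
  pull out 2: (2/39) = +1  (since 39 mod 8 = 7)
  pull out 2: (2/39) = +1  (since 39 mod 8 = 7)
  pull out 2: (2/39) = +1  (since 39 mod 8 = 7)
  (1/39) = 1
Product of signs = -1

-1


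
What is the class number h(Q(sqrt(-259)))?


K = Q(sqrt(-259)). d mod 4 = 1, so D = disc(K) = d = -259
h(K) equals the number of primitive reduced positive-definite forms (a, b, c) = a*x^2 + b*x*y + c*y^2 with b^2 - 4ac = D,
where reduced means |b| <= a <= c, with b >= 0 whenever |b| = a or a = c, and primitive means gcd(a, b, c) = 1.
Reduced forces 3a^2 <= |D| = 259, so 1 <= a <= 9; b must have the parity of D, and c = (b^2 - D)/(4a) must be an integer >= a.
Enumerate a = 1..9, b in [-a, a]:
  a=1: (1, 1, 65)  [1]
  a=2..4: none
  a=5: (5, -1, 13), (5, 1, 13)  [2]
  a=6: none
  a=7: (7, 7, 11)  [1]
  a=8..9: none
Total reduced forms: 1 + 2 + 1 = 4
h = 4

4


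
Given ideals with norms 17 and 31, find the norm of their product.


N(IJ) = N(I) * N(J)
= 17 * 31
= 527

527


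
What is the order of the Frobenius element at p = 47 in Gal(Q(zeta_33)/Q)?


The Frobenius at p in Gal(Q(zeta_n)/Q) = (Z/nZ)* is the class of p, so its order is ord_33(47), the smallest k >= 1 with 47^k = 1 mod 33.
n = 33 = 3 * 11, phi(33) = 20; the order divides phi(n).
Divisors of 20: 1, 2, 4, 5, 10, 20
Repeated squaring mod 33: 47^1 = 14, 47^2 = 31, 47^4 = 4, 47^8 = 16, 47^16 = 25
Test divisors in increasing order:
  k=1: 47^1 = 14 mod 33
  k=2: 47^2 = 31 mod 33
  k=4: 47^4 = 4 mod 33
  k=5: 47^5 = 4 * 14 = 23 mod 33
  k=10: 47^10 = 16 * 31 = 1 mod 33  <- first divisor giving 1
Order = 10

10


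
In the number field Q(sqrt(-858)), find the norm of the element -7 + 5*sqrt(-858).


N(a + b*sqrt(d)) = a^2 - d*b^2
= (-7)^2 - (-858)*(5)^2
= 49 + 21450
= 21499

21499


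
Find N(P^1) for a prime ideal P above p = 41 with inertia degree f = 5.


N(P^a) = p^(a*f)
= 41^(1*5)
= 41^5
= 115856201

115856201


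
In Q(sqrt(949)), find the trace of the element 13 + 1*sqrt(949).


Tr(a + b*sqrt(d)) = (a + b*sqrt(d)) + (a - b*sqrt(d)) = 2a
= 2 * (13)
= 26

26


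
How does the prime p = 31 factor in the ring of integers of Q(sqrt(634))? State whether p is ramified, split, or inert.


K = Q(sqrt(634)). Since d mod 4 = 2, disc(K) = 2536.
Check p | disc: 2536 mod 31 = 25.
p does not divide disc. Compute Legendre symbol (d/p):
14^((31-1)/2) mod 31 = 1
(d/p) = 1, so p splits: (p) = P*P' with e=1, f=1, g=2.
Therefore p is split.

split


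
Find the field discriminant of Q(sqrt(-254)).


For K = Q(sqrt(d)) with d squarefree: disc(K) = d if d = 1 mod 4, and disc(K) = 4d if d = 2 or 3 mod 4.
Here d = -254, and d mod 4 = 2.
d = 2 mod 4, not 1 (O_K = Z[sqrt(d)]), so disc(K) = 4d = 4 * (-254) = -1016

-1016


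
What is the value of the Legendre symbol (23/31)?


p = 31 is prime, so compute (23/31) with the reciprocity algorithm (Jacobi-symbol steps: pull out 2s via (2/n), flip via reciprocity, reduce):
  reciprocity: (23/31) -> -(31/23)
  reduce: (8/23)
  pull out 2: (2/23) = +1  (since 23 mod 8 = 7)
  pull out 2: (2/23) = +1  (since 23 mod 8 = 7)
  pull out 2: (2/23) = +1  (since 23 mod 8 = 7)
  (1/23) = 1
Product of signs = -1
(23/31) = -1

-1


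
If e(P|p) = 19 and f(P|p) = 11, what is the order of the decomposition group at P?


|D_P| = e * f
= 19 * 11
= 209

209


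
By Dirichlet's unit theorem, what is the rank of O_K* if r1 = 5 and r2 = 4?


By Dirichlet's unit theorem:
rank = r1 + r2 - 1
= 5 + 4 - 1
= 8

8


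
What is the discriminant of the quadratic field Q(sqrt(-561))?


For K = Q(sqrt(d)) with d squarefree: disc(K) = d if d = 1 mod 4, and disc(K) = 4d if d = 2 or 3 mod 4.
Here d = -561, and d mod 4 = 3.
d = 3 mod 4, not 1 (O_K = Z[sqrt(d)]), so disc(K) = 4d = 4 * (-561) = -2244

-2244


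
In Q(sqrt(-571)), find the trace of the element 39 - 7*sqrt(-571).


Tr(a + b*sqrt(d)) = (a + b*sqrt(d)) + (a - b*sqrt(d)) = 2a
= 2 * (39)
= 78

78


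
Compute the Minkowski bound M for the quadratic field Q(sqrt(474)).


d = 474, d mod 4 = 2, so disc(K) = 4d = 1896; |disc(K)| = 1896
Real quadratic field, so n = 2, s = r2 = 0, r1 = 2
M = (n!/n^n) * (4/pi)^s * sqrt(|disc(K)|) = (2!/2^2) * (4/pi)^0 * sqrt(1896)
= 0.5 * 1.000000 * 43.543082
= 21.7715

21.7715


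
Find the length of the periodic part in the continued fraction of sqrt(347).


Run the CF algorithm for sqrt(347).
a_0 = floor(sqrt(347)) = 18; set m_0=0, q_0=1.
Recurrence: m' = q*a - m,  q' = (d - m'^2)/q,  a' = floor((a_0 + m')/q').
  step 1: m=18, q=23, a=1
  step 2: m=5, q=14, a=1
  step 3: m=9, q=19, a=1
  step 4: m=10, q=13, a=2
  step 5: m=16, q=7, a=4
  step 6: m=12, q=29, a=1
  step 7: m=17, q=2, a=17
  step 8: m=17, q=29, a=1
  step 9: m=12, q=7, a=4
  step 10: m=16, q=13, a=2
  step 11: m=10, q=19, a=1
  step 12: m=9, q=14, a=1
  step 13: m=5, q=23, a=1
  step 14: m=18, q=1, a=36
a_14 = 2*a_0 = 36, so the period closes here.
sqrt(347) = [18; 1, 1, 1, 2, 4, 1, 17, 1, 4, 2, 1, 1, 1, 36]
Period length = 14

14


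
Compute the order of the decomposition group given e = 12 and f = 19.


|D_P| = e * f
= 12 * 19
= 228

228


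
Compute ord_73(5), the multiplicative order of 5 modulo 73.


We want ord_73(5), the smallest k >= 1 with 5^k = 1 mod 73.
n = 73 = 73, phi(73) = 72; the order divides phi(n).
Divisors of 72: 1, 2, 3, 4, 6, 8, 9, 12, 18, 24, 36, 72
Repeated squaring mod 73: 5^1 = 5, 5^2 = 25, 5^4 = 41, 5^8 = 2, 5^16 = 4, 5^32 = 16, 5^64 = 37
Test divisors in increasing order:
  k=1: 5^1 = 5 mod 73
  k=2: 5^2 = 25 mod 73
  k=3: 5^3 = 25 * 5 = 52 mod 73
  k=4: 5^4 = 41 mod 73
  k=6: 5^6 = 41 * 25 = 3 mod 73
  k=8: 5^8 = 2 mod 73
  k=9: 5^9 = 2 * 5 = 10 mod 73
  k=12: 5^12 = 2 * 41 = 9 mod 73
  k=18: 5^18 = 4 * 25 = 27 mod 73
  k=24: 5^24 = 4 * 2 = 8 mod 73
  k=36: 5^36 = 16 * 41 = 72 mod 73
  k=72: 5^72 = 37 * 2 = 1 mod 73  <- first divisor giving 1
Order = 72

72


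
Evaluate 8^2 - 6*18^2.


x^2 - d*y^2
= 8^2 - 6*18^2
= 64 - 1944
= -1880

-1880


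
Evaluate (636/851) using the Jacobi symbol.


Compute (636/851) via quadratic reciprocity:
  pull out 2: (2/851) = -1  (since 851 mod 8 = 3)
  pull out 2: (2/851) = -1  (since 851 mod 8 = 3)
  reciprocity: (159/851) -> -(851/159)
  reduce: (56/159)
  pull out 2: (2/159) = +1  (since 159 mod 8 = 7)
  pull out 2: (2/159) = +1  (since 159 mod 8 = 7)
  pull out 2: (2/159) = +1  (since 159 mod 8 = 7)
  reciprocity: (7/159) -> -(159/7)
  reduce: (5/7)
  reciprocity: (5/7) -> +(7/5)
  reduce: (2/5)
  pull out 2: (2/5) = -1  (since 5 mod 8 = 5)
  (1/5) = 1
Product of signs = -1

-1


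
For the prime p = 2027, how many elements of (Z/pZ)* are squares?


For prime p, the number of non-zero quadratic residues is (p-1)/2.
= (2027-1)/2
= 1013

1013


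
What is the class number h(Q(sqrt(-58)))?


K = Q(sqrt(-58)). d mod 4 = 2, so D = disc(K) = 4d = -232
h(K) equals the number of primitive reduced positive-definite forms (a, b, c) = a*x^2 + b*x*y + c*y^2 with b^2 - 4ac = D,
where reduced means |b| <= a <= c, with b >= 0 whenever |b| = a or a = c, and primitive means gcd(a, b, c) = 1.
Reduced forces 3a^2 <= |D| = 232, so 1 <= a <= 8; b must have the parity of D, and c = (b^2 - D)/(4a) must be an integer >= a.
Enumerate a = 1..8, b in [-a, a]:
  a=1: (1, 0, 58)  [1]
  a=2: (2, 0, 29)  [1]
  a=3..8: none
Total reduced forms: 1 + 1 = 2
h = 2

2


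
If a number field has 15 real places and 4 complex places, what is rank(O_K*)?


By Dirichlet's unit theorem:
rank = r1 + r2 - 1
= 15 + 4 - 1
= 18

18


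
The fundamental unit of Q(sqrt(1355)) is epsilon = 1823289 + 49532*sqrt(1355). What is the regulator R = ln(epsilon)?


epsilon = 1823289 + 49532*sqrt(1355)
= 3.6466e+06
R = ln(3.6466e+06)
= 15.1093

15.1093
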